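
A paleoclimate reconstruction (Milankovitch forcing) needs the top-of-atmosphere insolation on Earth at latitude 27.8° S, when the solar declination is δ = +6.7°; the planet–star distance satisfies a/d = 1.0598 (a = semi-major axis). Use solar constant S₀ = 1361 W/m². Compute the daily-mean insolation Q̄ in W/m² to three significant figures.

Q̄ ≈ 387 W/m²

cos H₀ = −tan(-27.8°) tan(+6.700°) = 0.0619, H₀ = 1.5088 rad.
Bracket: H₀ sin φ sin δ + cos φ cos δ sin H₀ = 1.5088×-0.46639×0.11667 + 0.88458×0.99317×0.99808 = -0.082099 + 0.876852 = 0.794753.
Inverse-square distance factor (a/d)² = 1.0598² = 1.123176.
Q̄ = (S₀/π) × 1.123176 × [bracket] = (1361/π) × 1.123176 × 0.794753 = 386.7 W/m².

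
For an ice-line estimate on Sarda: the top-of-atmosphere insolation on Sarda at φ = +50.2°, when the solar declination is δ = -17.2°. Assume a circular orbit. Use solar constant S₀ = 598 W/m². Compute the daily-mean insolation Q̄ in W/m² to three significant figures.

cos H₀ = −tan(+50.2°) tan(-17.200°) = 0.3715, H₀ = 1.1901 rad.
Bracket: H₀ sin φ sin δ + cos φ cos δ sin H₀ = 1.1901×0.76828×-0.29571 + 0.64011×0.95528×0.92842 = -0.270377 + 0.567714 = 0.297337.
Q̄ = (S₀/π) × [bracket] = (598/π) × 0.297337 = 56.60 W/m².

Q̄ ≈ 56.6 W/m²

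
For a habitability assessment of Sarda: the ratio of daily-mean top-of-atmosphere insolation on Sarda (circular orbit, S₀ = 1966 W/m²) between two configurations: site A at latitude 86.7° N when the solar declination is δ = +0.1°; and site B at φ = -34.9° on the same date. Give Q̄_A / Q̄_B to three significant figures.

— Configuration A (φ=+86.7°):
cos H₀ = −tan(+86.7°) tan(+0.100°) = -0.0303, H₀ = 1.6011 rad.
Bracket: H₀ sin φ sin δ + cos φ cos δ sin H₀ = 1.6011×0.99834×0.00175 + 0.05756×1.00000×0.99954 = 0.002797 + 0.057534 = 0.060331.
Q̄ = (S₀/π) × [bracket] = (1966/π) × 0.060331 = 37.755 W/m².
— Configuration B (φ=-34.9°):
cos H₀ = −tan(-34.9°) tan(+0.100°) = 0.0012, H₀ = 1.5696 rad.
Bracket: H₀ sin φ sin δ + cos φ cos δ sin H₀ = 1.5696×-0.57215×0.00175 + 0.82015×1.00000×1.00000 = -0.001572 + 0.820150 = 0.818578.
Q̄ = (S₀/π) × [bracket] = (1966/π) × 0.818578 = 512.26 W/m².
Ratio Q̄_A / Q̄_B = 37.755 / 512.26 = 0.07370.

Q̄_A / Q̄_B ≈ 0.0737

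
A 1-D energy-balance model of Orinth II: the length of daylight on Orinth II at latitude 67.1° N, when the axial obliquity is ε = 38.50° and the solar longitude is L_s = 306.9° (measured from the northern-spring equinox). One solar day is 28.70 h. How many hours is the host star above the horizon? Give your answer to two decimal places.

0.00 h

Solar declination: sin δ = sin ε · sin L_s = sin 38.50° × sin 306.9° = -0.49782, so δ = -29.856°.
cos h₀ = −tan ϕ · tan δ = 1.3588 ≥ 1, so the host star never rises (polar night) and h₀ = 0.
Daylight = 2h₀/(2π) × 28.70 h = (0.0000/π) × 28.70 = 0.00 h.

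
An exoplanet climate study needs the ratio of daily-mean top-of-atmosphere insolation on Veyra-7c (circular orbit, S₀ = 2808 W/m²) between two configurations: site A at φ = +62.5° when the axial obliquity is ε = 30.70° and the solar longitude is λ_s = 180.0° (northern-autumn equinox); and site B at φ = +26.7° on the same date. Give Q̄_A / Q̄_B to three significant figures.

— Configuration A (φ=+62.5°):
Solar declination: sin δ = sin ε · sin λ_s = sin 30.70° × sin 180.0° = 0.00000, so δ = +0.000°.
cos H₀ = −tan(+62.5°) tan(+0.000°) = -0.0000, H₀ = 1.5708 rad.
Bracket: H₀ sin φ sin δ + cos φ cos δ sin H₀ = 1.5708×0.88701×0.00000 + 0.46175×1.00000×1.00000 = 0.000000 + 0.461750 = 0.461750.
Q̄ = (S₀/π) × [bracket] = (2808/π) × 0.461750 = 412.72 W/m².
— Configuration B (φ=+26.7°):
cos H₀ = −tan(+26.7°) tan(+0.000°) = -0.0000, H₀ = 1.5708 rad.
Bracket: H₀ sin φ sin δ + cos φ cos δ sin H₀ = 1.5708×0.44932×0.00000 + 0.89337×1.00000×1.00000 = 0.000000 + 0.893370 = 0.893370.
Q̄ = (S₀/π) × [bracket] = (2808/π) × 0.893370 = 798.51 W/m².
Ratio Q̄_A / Q̄_B = 412.72 / 798.51 = 0.5169.

Q̄_A / Q̄_B ≈ 0.517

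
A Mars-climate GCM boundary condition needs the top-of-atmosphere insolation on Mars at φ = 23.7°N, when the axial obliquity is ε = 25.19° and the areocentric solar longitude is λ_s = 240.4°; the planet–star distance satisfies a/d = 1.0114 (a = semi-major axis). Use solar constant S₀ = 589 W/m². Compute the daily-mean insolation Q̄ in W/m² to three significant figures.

Q̄ ≈ 121 W/m²

sin δ = sin 25.19° × sin 240.4° = -0.37008, so δ = -21.720°.
cos H₀ = −tan(+23.7°) tan(-21.720°) = 0.1749, H₀ = 1.3950 rad.
Bracket: H₀ sin φ sin δ + cos φ cos δ sin H₀ = 1.3950×0.40195×-0.37008 + 0.91566×0.92900×0.98459 = -0.207511 + 0.837540 = 0.630029.
Inverse-square distance factor (a/d)² = 1.0114² = 1.022930.
Q̄ = (S₀/π) × 1.022930 × [bracket] = (589/π) × 1.022930 × 0.630029 = 120.8 W/m².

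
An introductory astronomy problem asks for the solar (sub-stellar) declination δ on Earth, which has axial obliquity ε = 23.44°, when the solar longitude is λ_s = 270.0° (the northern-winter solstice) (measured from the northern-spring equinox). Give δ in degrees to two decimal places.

sin δ = sin ε · sin λ_s = sin 23.44° × sin 270.0° = -0.397789.
δ = arcsin(-0.397789) = -23.44°.

δ = -23.44°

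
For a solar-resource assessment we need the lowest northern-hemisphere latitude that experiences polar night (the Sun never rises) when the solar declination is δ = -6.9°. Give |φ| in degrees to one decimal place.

|φ| = 83.1°

Polar night requires cos H₀ = −tan φ tan δ ≥ 1, i.e. tan φ tan δ ≤ −1.
The boundary is |tan φ| · |tan δ| = 1, so |φ| = 90° − |δ| = 90° − 6.9° = 83.1° in the northern hemisphere.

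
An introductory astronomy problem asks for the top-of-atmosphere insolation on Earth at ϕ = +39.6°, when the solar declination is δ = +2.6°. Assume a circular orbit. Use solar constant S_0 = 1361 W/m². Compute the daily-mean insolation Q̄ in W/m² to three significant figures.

Q̄ ≈ 353 W/m²

cos h₀ = −tan(+39.6°) tan(+2.600°) = -0.0376, h₀ = 1.6084 rad.
Bracket: h₀ sin ϕ sin δ + cos ϕ cos δ sin h₀ = 1.6084×0.63742×0.04536 + 0.77051×0.99897×0.99929 = 0.046504 + 0.769170 = 0.815674.
Q̄ = (S_0/π) × [bracket] = (1361/π) × 0.815674 = 353.4 W/m².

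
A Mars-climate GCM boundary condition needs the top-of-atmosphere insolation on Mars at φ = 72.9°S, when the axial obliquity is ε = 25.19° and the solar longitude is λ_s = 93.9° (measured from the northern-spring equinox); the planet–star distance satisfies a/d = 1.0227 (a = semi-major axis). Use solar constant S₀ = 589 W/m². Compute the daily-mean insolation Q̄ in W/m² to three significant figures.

Q̄ ≈ 0.00 W/m²

Solar declination: sin δ = sin ε · sin λ_s = sin 25.19° × sin 93.9° = 0.42464, so δ = +25.128°.
cos H₀ = −tan(-72.9°) tan(+25.128°) = 1.5246 ≥ 1 ⇒ polar night, H₀ = 0 and Q̄ = 0.
Inverse-square distance factor (a/d)² = 1.0227² = 1.045915.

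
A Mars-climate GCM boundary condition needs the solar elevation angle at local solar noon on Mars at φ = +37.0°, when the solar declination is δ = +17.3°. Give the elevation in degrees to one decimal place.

70.3°

At local noon the hour angle is zero, so the zenith angle equals |φ − δ| = |+37.0° − (+17.300°)| = 19.700°.
Elevation = 90° − 19.700° = 70.3°.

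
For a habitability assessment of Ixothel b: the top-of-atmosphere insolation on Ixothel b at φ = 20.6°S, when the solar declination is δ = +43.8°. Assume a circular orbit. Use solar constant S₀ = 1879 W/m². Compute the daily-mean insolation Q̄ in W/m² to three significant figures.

Q̄ ≈ 202 W/m²

cos H₀ = −tan(-20.6°) tan(+43.800°) = 0.3605, H₀ = 1.2020 rad.
Bracket: H₀ sin φ sin δ + cos φ cos δ sin H₀ = 1.2020×-0.35184×0.69214 + 0.93606×0.72176×0.93278 = -0.292714 + 0.630196 = 0.337482.
Q̄ = (S₀/π) × [bracket] = (1879/π) × 0.337482 = 201.8 W/m².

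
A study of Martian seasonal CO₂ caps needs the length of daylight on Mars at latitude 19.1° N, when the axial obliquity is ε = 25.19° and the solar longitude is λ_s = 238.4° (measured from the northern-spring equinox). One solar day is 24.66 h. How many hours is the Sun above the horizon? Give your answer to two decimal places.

11.27 h

Solar declination: sin δ = sin ε · sin λ_s = sin 25.19° × sin 238.4° = -0.36251, so δ = -21.255°.
cos H₀ = −tan φ · tan δ = −tan(+19.1°) × tan(-21.255°) = 0.1347, so H₀ = 1.4357 rad = 82.26°.
Daylight = 2H₀/(2π) × 24.66 h = (1.4357/π) × 24.66 = 11.27 h.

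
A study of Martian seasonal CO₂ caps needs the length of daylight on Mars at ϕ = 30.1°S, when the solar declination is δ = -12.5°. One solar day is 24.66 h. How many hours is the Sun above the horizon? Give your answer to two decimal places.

cos h₀ = −tan ϕ · tan δ = −tan(-30.1°) × tan(-12.500°) = -0.1285, so h₀ = 1.6997 rad = 97.38°.
Daylight = 2h₀/(2π) × 24.66 h = (1.6997/π) × 24.66 = 13.34 h.

13.34 h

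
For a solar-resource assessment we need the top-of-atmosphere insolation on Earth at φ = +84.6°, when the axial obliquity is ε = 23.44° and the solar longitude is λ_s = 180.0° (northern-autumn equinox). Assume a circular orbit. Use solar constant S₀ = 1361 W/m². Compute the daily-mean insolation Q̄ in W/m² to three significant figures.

Solar declination: sin δ = sin ε · sin λ_s = sin 23.44° × sin 180.0° = 0.00000, so δ = +0.000°.
cos H₀ = −tan(+84.6°) tan(+0.000°) = -0.0000, H₀ = 1.5708 rad.
Bracket: H₀ sin φ sin δ + cos φ cos δ sin H₀ = 1.5708×0.99556×0.00000 + 0.09411×1.00000×1.00000 = 0.000000 + 0.094110 = 0.094110.
Q̄ = (S₀/π) × [bracket] = (1361/π) × 0.094110 = 40.77 W/m².

Q̄ ≈ 40.8 W/m²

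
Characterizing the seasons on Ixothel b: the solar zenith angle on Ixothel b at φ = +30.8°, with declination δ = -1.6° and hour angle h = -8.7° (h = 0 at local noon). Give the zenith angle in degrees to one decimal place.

θ_z = 33.4°

cos θ_z = sin φ sin δ + cos φ cos δ cos h = -0.014297 + 0.848746 = 0.834449.
θ_z = arccos(0.834449) = 33.4°.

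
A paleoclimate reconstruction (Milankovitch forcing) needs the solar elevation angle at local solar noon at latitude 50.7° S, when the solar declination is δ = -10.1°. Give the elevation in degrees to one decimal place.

49.4°

At local noon the hour angle is zero, so the zenith angle equals |ϕ − δ| = |-50.7° − (-10.100°)| = 40.600°.
Elevation = 90° − 40.600° = 49.4°.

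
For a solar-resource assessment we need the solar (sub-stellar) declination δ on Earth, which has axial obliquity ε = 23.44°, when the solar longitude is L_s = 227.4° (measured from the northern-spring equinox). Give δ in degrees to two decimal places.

sin δ = sin ε · sin L_s = sin 23.44° × sin 227.4° = -0.292811.
δ = arcsin(-0.292811) = -17.03°.

δ = -17.03°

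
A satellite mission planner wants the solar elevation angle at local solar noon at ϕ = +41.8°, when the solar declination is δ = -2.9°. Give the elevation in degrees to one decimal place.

45.3°

At local noon the hour angle is zero, so the zenith angle equals |ϕ − δ| = |+41.8° − (-2.900°)| = 44.700°.
Elevation = 90° − 44.700° = 45.3°.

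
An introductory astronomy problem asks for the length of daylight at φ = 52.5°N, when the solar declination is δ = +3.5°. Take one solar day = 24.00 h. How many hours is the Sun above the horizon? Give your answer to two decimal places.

12.61 h

cos H₀ = −tan φ · tan δ = −tan(+52.5°) × tan(+3.500°) = -0.0797, so H₀ = 1.6506 rad = 94.57°.
Daylight = 2H₀/(2π) × 24.00 h = (1.6506/π) × 24.00 = 12.61 h.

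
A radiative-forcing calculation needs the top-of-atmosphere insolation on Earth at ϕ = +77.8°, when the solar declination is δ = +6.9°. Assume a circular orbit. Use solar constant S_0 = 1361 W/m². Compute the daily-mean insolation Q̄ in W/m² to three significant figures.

Q̄ ≈ 185 W/m²

cos h₀ = −tan(+77.8°) tan(+6.900°) = -0.5597, h₀ = 2.1648 rad.
Bracket: h₀ sin ϕ sin δ + cos ϕ cos δ sin h₀ = 2.1648×0.97742×0.12014 + 0.21132×0.99276×0.82869 = 0.254206 + 0.173851 = 0.428057.
Q̄ = (S_0/π) × [bracket] = (1361/π) × 0.428057 = 185.4 W/m².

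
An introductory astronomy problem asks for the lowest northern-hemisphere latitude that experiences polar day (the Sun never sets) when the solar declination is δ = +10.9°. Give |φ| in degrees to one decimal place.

|φ| = 79.1°

Polar day requires cos H₀ = −tan φ tan δ ≤ −1, i.e. tan φ tan δ ≥ 1.
The boundary is |tan φ| · |tan δ| = 1, so |φ| = 90° − |δ| = 90° − 10.9° = 79.1° in the northern hemisphere.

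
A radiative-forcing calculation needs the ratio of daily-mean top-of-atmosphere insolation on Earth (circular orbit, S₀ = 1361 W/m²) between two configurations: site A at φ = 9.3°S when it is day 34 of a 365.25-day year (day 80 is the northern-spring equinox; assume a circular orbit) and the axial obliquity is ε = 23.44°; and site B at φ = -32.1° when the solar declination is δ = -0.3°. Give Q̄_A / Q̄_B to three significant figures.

— Configuration A (φ=-9.3°):
Solar longitude: λ_s = 360° × (34 − 80)/365.25 = -45.339°, i.e. -45.339° + 360° = 314.661°.
sin δ = sin 23.44° × sin 314.661° = -0.28294, so δ = -16.436°.
cos H₀ = −tan(-9.3°) tan(-16.436°) = -0.0483, H₀ = 1.6191 rad.
Bracket: H₀ sin φ sin δ + cos φ cos δ sin H₀ = 1.6191×-0.16160×-0.28294 + 0.98686×0.95914×0.99883 = 0.074030 + 0.945429 = 1.019459.
Q̄ = (S₀/π) × [bracket] = (1361/π) × 1.019459 = 441.65 W/m².
— Configuration B (φ=-32.1°):
cos H₀ = −tan(-32.1°) tan(-0.300°) = -0.0033, H₀ = 1.5741 rad.
Bracket: H₀ sin φ sin δ + cos φ cos δ sin H₀ = 1.5741×-0.53140×-0.00524 + 0.84712×0.99999×0.99999 = 0.004383 + 0.847103 = 0.851486.
Q̄ = (S₀/π) × [bracket] = (1361/π) × 0.851486 = 368.88 W/m².
Ratio Q̄_A / Q̄_B = 441.65 / 368.88 = 1.197.

Q̄_A / Q̄_B ≈ 1.20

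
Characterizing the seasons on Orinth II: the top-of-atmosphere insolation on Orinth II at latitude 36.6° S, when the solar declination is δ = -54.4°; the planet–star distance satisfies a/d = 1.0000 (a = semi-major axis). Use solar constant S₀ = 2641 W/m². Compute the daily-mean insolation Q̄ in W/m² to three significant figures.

Q̄ ≈ 1.28e+03 W/m²

cos H₀ = −tan(-36.6°) tan(-54.400°) = -1.0373 ≤ −1 ⇒ polar day, H₀ = π.
Bracket: H₀ sin φ sin δ + cos φ cos δ sin H₀ = 3.1416×-0.59622×-0.81310 + 0.80282×0.58212×0.00000 = 1.523005 + 0.000000 = 1.523005.
Inverse-square distance factor (a/d)² = 1.0000² = 1.000000.
Q̄ = (S₀/π) × [bracket] = (2641/π) × 1.523005 = 1280 W/m².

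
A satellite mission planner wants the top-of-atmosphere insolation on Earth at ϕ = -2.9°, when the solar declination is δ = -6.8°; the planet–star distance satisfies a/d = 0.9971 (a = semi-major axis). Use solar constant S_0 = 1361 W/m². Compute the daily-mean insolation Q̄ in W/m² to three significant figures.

Q̄ ≈ 431 W/m²

cos h₀ = −tan(-2.9°) tan(-6.800°) = -0.0060, h₀ = 1.5768 rad.
Bracket: h₀ sin ϕ sin δ + cos ϕ cos δ sin h₀ = 1.5768×-0.05059×-0.11840 + 0.99872×0.99297×0.99998 = 0.009445 + 0.991679 = 1.001124.
Inverse-square distance factor (a/d)² = 0.9971² = 0.994208.
Q̄ = (S_0/π) × 0.994208 × [bracket] = (1361/π) × 0.994208 × 1.001124 = 431.2 W/m².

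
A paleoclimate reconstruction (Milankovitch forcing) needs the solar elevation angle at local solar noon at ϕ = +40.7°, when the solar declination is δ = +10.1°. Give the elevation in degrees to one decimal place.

At local noon the hour angle is zero, so the zenith angle equals |ϕ − δ| = |+40.7° − (+10.100°)| = 30.600°.
Elevation = 90° − 30.600° = 59.4°.

59.4°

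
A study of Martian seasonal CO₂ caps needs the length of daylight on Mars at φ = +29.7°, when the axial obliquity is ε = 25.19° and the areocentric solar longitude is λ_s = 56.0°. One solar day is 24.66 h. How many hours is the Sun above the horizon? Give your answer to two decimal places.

14.03 h

sin δ = sin 25.19° × sin 56.0° = 0.35286, so δ = +20.662°.
cos H₀ = −tan φ · tan δ = −tan(+29.7°) × tan(+20.662°) = -0.2151, so H₀ = 1.7876 rad = 102.42°.
Daylight = 2H₀/(2π) × 24.66 h = (1.7876/π) × 24.66 = 14.03 h.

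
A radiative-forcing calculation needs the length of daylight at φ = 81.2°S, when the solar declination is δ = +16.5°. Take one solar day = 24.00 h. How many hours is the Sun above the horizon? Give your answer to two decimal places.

0.00 h

cos H₀ = −tan φ · tan δ = 1.9134 ≥ 1, so the Sun never rises (polar night) and H₀ = 0.
Daylight = 2H₀/(2π) × 24.00 h = (0.0000/π) × 24.00 = 0.00 h.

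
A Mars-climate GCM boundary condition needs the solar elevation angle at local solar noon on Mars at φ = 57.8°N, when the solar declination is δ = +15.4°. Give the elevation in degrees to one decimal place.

47.6°

At local noon the hour angle is zero, so the zenith angle equals |φ − δ| = |+57.8° − (+15.400°)| = 42.400°.
Elevation = 90° − 42.400° = 47.6°.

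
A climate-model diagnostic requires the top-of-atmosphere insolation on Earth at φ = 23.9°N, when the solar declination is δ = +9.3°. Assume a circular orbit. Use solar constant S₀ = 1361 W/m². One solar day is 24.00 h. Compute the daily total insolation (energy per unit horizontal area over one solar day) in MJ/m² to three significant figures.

37.7 MJ/m²

cos H₀ = −tan(+23.9°) tan(+9.300°) = -0.0726, H₀ = 1.6434 rad.
Bracket: H₀ sin φ sin δ + cos φ cos δ sin H₀ = 1.6434×0.40514×0.16160 + 0.91425×0.98686×0.99736 = 0.107594 + 0.899855 = 1.007449.
Q̄ = (S₀/π) × [bracket] = (1361/π) × 1.007449 = 436.45 W/m².
Daily total = Q̄ × 24.00 h × 3600 s/h = 436.45 × 24.00 × 3600 / 10⁶ = 37.71 MJ/m².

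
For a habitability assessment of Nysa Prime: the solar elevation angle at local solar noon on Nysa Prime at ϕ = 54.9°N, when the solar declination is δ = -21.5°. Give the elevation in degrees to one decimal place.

At local noon the hour angle is zero, so the zenith angle equals |ϕ − δ| = |+54.9° − (-21.500°)| = 76.400°.
Elevation = 90° − 76.400° = 13.6°.

13.6°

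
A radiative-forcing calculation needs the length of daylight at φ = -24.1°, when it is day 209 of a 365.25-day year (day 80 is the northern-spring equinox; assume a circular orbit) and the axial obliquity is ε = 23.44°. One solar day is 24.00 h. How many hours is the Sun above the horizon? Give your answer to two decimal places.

Solar longitude: λ_s = 360° × (209 − 80)/365.25 = 127.146°.
sin δ = sin 23.44° × sin 127.146° = 0.31708, so δ = +18.486°.
cos H₀ = −tan φ · tan δ = −tan(-24.1°) × tan(+18.486°) = 0.1496, so H₀ = 1.4207 rad = 81.40°.
Daylight = 2H₀/(2π) × 24.00 h = (1.4207/π) × 24.00 = 10.85 h.

10.85 h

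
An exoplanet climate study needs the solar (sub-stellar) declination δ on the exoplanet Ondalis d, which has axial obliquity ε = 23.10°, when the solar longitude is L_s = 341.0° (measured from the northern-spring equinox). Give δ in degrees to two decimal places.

δ = -7.34°

sin δ = sin ε · sin L_s = sin 23.10° × sin 341.0° = -0.127732.
δ = arcsin(-0.127732) = -7.34°.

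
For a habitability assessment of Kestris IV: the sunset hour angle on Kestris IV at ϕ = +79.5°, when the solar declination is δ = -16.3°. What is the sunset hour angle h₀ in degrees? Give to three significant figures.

cos h₀ = −tan ϕ · tan δ = 1.5778 ≥ 1, so the host star never rises (polar night) and h₀ = 0.

h₀ = 0.00°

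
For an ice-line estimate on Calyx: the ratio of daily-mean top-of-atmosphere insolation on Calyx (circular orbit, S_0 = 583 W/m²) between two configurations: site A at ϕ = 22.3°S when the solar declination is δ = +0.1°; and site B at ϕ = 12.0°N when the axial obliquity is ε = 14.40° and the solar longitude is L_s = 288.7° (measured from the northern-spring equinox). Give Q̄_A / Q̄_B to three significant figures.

— Configuration A (ϕ=-22.3°):
cos h₀ = −tan(-22.3°) tan(+0.100°) = 0.0007, h₀ = 1.5701 rad.
Bracket: h₀ sin ϕ sin δ + cos ϕ cos δ sin h₀ = 1.5701×-0.37946×0.00175 + 0.92521×1.00000×1.00000 = -0.001043 + 0.925210 = 0.924167.
Q̄ = (S_0/π) × [bracket] = (583/π) × 0.924167 = 171.50 W/m².
— Configuration B (ϕ=+12.0°):
Solar declination: sin δ = sin ε · sin L_s = sin 14.40° × sin 288.7° = -0.23556, so δ = -13.625°.
cos h₀ = −tan(+12.0°) tan(-13.625°) = 0.0515, h₀ = 1.5193 rad.
Bracket: h₀ sin ϕ sin δ + cos ϕ cos δ sin h₀ = 1.5193×0.20791×-0.23556 + 0.97815×0.97186×0.99867 = -0.074408 + 0.949361 = 0.874953.
Q̄ = (S_0/π) × [bracket] = (583/π) × 0.874953 = 162.37 W/m².
Ratio Q̄_A / Q̄_B = 171.50 / 162.37 = 1.056.

Q̄_A / Q̄_B ≈ 1.06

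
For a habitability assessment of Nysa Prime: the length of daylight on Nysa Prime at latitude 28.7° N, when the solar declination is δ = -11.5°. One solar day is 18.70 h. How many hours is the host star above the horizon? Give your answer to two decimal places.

cos H₀ = −tan φ · tan δ = −tan(+28.7°) × tan(-11.500°) = 0.1114, so H₀ = 1.4592 rad = 83.60°.
Daylight = 2H₀/(2π) × 18.70 h = (1.4592/π) × 18.70 = 8.69 h.

8.69 h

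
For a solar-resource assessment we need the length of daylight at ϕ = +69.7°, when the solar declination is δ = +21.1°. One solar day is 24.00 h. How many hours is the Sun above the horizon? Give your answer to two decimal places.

24.00 h

Sunrise equation: cos h₀ = −tan ϕ · tan δ = -1.0431 ≤ −1, so the Sun never sets (polar day) and h₀ = π.
Daylight = 2h₀/(2π) × 24.00 h = (3.1416/π) × 24.00 = 24.00 h.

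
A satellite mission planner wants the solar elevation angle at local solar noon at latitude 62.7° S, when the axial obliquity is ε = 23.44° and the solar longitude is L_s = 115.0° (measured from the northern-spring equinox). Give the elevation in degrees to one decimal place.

Solar declination: sin δ = sin ε · sin L_s = sin 23.44° × sin 115.0° = 0.36052, so δ = +21.132°.
At local noon the hour angle is zero, so the zenith angle equals |ϕ − δ| = |-62.7° − (+21.132°)| = 83.832°.
Elevation = 90° − 83.832° = 6.2°.

6.2°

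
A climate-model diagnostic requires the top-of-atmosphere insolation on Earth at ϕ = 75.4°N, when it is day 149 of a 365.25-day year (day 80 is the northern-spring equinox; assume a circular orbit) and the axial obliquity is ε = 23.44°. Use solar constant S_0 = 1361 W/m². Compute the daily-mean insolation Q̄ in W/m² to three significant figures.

Q̄ ≈ 486 W/m²

Solar longitude: L_s = 360° × (149 − 80)/365.25 = 68.008°.
sin δ = sin 23.44° × sin 68.008° = 0.36884, so δ = +21.644°.
cos h₀ = −tan(+75.4°) tan(+21.644°) = -1.5234 ≤ −1 ⇒ polar day, h₀ = π.
Bracket: h₀ sin ϕ sin δ + cos ϕ cos δ sin h₀ = 3.1416×0.96771×0.36884 + 0.25207×0.92949×0.00000 = 1.121332 + 0.000000 = 1.121332.
Q̄ = (S_0/π) × [bracket] = (1361/π) × 1.121332 = 485.8 W/m².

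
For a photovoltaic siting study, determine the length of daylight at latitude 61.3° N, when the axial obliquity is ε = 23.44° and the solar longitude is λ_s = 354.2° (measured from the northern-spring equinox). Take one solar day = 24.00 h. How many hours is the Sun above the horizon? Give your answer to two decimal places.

Solar declination: sin δ = sin ε · sin λ_s = sin 23.44° × sin 354.2° = -0.04020, so δ = -2.304°.
cos H₀ = −tan φ · tan δ = −tan(+61.3°) × tan(-2.304°) = 0.0735, so H₀ = 1.4972 rad = 85.79°.
Daylight = 2H₀/(2π) × 24.00 h = (1.4972/π) × 24.00 = 11.44 h.

11.44 h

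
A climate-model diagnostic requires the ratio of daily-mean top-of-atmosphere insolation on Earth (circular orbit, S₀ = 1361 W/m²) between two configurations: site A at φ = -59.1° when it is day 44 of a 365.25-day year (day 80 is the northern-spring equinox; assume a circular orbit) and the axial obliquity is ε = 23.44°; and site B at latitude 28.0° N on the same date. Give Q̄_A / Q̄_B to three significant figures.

Q̄_A / Q̄_B ≈ 1.22

— Configuration A (φ=-59.1°):
Solar longitude: λ_s = 360° × (44 − 80)/365.25 = -35.483°, i.e. -35.483° + 360° = 324.517°.
sin δ = sin 23.44° × sin 324.517° = -0.23090, so δ = -13.350°.
cos H₀ = −tan(-59.1°) tan(-13.350°) = -0.3965, H₀ = 1.9785 rad.
Bracket: H₀ sin φ sin δ + cos φ cos δ sin H₀ = 1.9785×-0.85806×-0.23090 + 0.51354×0.97298×0.91803 = 0.391992 + 0.458707 = 0.850699.
Q̄ = (S₀/π) × [bracket] = (1361/π) × 0.850699 = 368.54 W/m².
— Configuration B (φ=+28.0°):
cos H₀ = −tan(+28.0°) tan(-13.350°) = 0.1262, H₀ = 1.4443 rad.
Bracket: H₀ sin φ sin δ + cos φ cos δ sin H₀ = 1.4443×0.46947×-0.23090 + 0.88295×0.97298×0.99201 = -0.156563 + 0.852229 = 0.695666.
Q̄ = (S₀/π) × [bracket] = (1361/π) × 0.695666 = 301.38 W/m².
Ratio Q̄_A / Q̄_B = 368.54 / 301.38 = 1.223.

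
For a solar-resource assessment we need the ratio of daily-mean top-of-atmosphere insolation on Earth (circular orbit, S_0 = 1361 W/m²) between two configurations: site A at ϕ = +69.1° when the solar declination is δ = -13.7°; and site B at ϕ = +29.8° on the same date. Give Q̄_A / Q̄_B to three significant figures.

Q̄_A / Q̄_B ≈ 0.109

— Configuration A (ϕ=+69.1°):
cos h₀ = −tan(+69.1°) tan(-13.700°) = 0.6384, h₀ = 0.8784 rad.
Bracket: h₀ sin ϕ sin δ + cos ϕ cos δ sin h₀ = 0.8784×0.93420×-0.23684 + 0.35674×0.97155×0.76972 = -0.194351 + 0.266778 = 0.072427.
Q̄ = (S_0/π) × [bracket] = (1361/π) × 0.072427 = 31.377 W/m².
— Configuration B (ϕ=+29.8°):
cos h₀ = −tan(+29.8°) tan(-13.700°) = 0.1396, h₀ = 1.4307 rad.
Bracket: h₀ sin ϕ sin δ + cos ϕ cos δ sin h₀ = 1.4307×0.49697×-0.23684 + 0.86777×0.97155×0.99021 = -0.168397 + 0.834828 = 0.666431.
Q̄ = (S_0/π) × [bracket] = (1361/π) × 0.666431 = 288.71 W/m².
Ratio Q̄_A / Q̄_B = 31.377 / 288.71 = 0.1087.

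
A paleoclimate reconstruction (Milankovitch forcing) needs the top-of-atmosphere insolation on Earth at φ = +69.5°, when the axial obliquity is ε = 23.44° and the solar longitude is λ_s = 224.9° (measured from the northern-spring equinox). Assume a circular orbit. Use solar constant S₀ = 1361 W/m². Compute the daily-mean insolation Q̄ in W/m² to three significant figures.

Solar declination: sin δ = sin ε · sin λ_s = sin 23.44° × sin 224.9° = -0.28079, so δ = -16.307°.
cos H₀ = −tan(+69.5°) tan(-16.307°) = 0.7825, H₀ = 0.6722 rad.
Bracket: H₀ sin φ sin δ + cos φ cos δ sin H₀ = 0.6722×0.93667×-0.28079 + 0.35021×0.95977×0.62268 = -0.176794 + 0.209296 = 0.032502.
Q̄ = (S₀/π) × [bracket] = (1361/π) × 0.032502 = 14.08 W/m².

Q̄ ≈ 14.1 W/m²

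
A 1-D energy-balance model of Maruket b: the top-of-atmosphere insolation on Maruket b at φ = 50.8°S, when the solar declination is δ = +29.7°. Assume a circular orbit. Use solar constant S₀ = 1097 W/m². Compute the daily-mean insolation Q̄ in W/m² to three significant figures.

Q̄ ≈ 30.3 W/m²

cos H₀ = −tan(-50.8°) tan(+29.700°) = 0.6994, H₀ = 0.7963 rad.
Bracket: H₀ sin φ sin δ + cos φ cos δ sin H₀ = 0.7963×-0.77494×0.49546 + 0.63203×0.86863×0.71476 = -0.305741 + 0.392403 = 0.086662.
Q̄ = (S₀/π) × [bracket] = (1097/π) × 0.086662 = 30.26 W/m².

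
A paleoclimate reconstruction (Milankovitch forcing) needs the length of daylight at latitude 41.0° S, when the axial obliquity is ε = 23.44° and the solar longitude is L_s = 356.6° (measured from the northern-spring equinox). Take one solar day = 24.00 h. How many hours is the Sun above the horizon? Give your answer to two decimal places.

12.16 h

Solar declination: sin δ = sin ε · sin L_s = sin 23.44° × sin 356.6° = -0.02359, so δ = -1.352°.
cos h₀ = −tan ϕ · tan δ = −tan(-41.0°) × tan(-1.352°) = -0.0205, so h₀ = 1.5913 rad = 91.18°.
Daylight = 2h₀/(2π) × 24.00 h = (1.5913/π) × 24.00 = 12.16 h.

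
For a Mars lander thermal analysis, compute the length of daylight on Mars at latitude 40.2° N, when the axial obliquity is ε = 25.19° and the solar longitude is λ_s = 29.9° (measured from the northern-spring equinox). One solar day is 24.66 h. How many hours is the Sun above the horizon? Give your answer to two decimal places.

Solar declination: sin δ = sin ε · sin λ_s = sin 25.19° × sin 29.9° = 0.21217, so δ = +12.249°.
cos H₀ = −tan φ · tan δ = −tan(+40.2°) × tan(+12.249°) = -0.1835, so H₀ = 1.7553 rad = 100.57°.
Daylight = 2H₀/(2π) × 24.66 h = (1.7553/π) × 24.66 = 13.78 h.

13.78 h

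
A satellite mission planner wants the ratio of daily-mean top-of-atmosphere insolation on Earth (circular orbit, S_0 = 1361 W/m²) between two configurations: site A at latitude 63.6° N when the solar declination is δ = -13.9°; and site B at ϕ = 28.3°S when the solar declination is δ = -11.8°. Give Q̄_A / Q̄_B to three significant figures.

— Configuration A (ϕ=+63.6°):
cos h₀ = −tan(+63.6°) tan(-13.900°) = 0.4985, h₀ = 1.0489 rad.
Bracket: h₀ sin ϕ sin δ + cos ϕ cos δ sin h₀ = 1.0489×0.89571×-0.24023 + 0.44464×0.97072×0.86687 = -0.225699 + 0.374159 = 0.148460.
Q̄ = (S_0/π) × [bracket] = (1361/π) × 0.148460 = 64.316 W/m².
— Configuration B (ϕ=-28.3°):
cos h₀ = −tan(-28.3°) tan(-11.800°) = -0.1125, h₀ = 1.6835 rad.
Bracket: h₀ sin ϕ sin δ + cos ϕ cos δ sin h₀ = 1.6835×-0.47409×-0.20450 + 0.88048×0.97887×0.99365 = 0.163218 + 0.856403 = 1.019621.
Q̄ = (S_0/π) × [bracket] = (1361/π) × 1.019621 = 441.72 W/m².
Ratio Q̄_A / Q̄_B = 64.316 / 441.72 = 0.1456.

Q̄_A / Q̄_B ≈ 0.146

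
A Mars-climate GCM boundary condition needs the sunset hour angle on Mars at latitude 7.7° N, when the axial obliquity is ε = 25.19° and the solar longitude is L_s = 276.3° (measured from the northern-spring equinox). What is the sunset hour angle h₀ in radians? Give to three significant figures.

Solar declination: sin δ = sin ε · sin L_s = sin 25.19° × sin 276.3° = -0.42305, so δ = -25.027°.
cos h₀ = −tan ϕ · tan δ = −tan(+7.7°) × tan(-25.027°) = 0.0631, so h₀ = 1.5076 rad = 86.38°.

h₀ = 1.51 rad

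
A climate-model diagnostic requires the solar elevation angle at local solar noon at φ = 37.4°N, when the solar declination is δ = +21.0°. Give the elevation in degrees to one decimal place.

At local noon the hour angle is zero, so the zenith angle equals |φ − δ| = |+37.4° − (+21.000°)| = 16.400°.
Elevation = 90° − 16.400° = 73.6°.

73.6°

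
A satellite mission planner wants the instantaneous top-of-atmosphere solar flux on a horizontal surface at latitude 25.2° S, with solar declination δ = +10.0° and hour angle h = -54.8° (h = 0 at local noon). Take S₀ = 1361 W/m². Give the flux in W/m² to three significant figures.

cos θ_z = sin φ sin δ + cos φ cos δ cos h = -0.073936 + 0.513648 = 0.439712.
Flux = S₀ · cos θ_z = 1361 × 0.439712 = 598.4 W/m².

598 W/m²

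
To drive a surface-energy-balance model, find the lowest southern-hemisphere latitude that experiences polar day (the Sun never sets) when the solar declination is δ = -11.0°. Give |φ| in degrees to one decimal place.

Polar day requires cos H₀ = −tan φ tan δ ≤ −1, i.e. tan φ tan δ ≥ 1.
The boundary is |tan φ| · |tan δ| = 1, so |φ| = 90° − |δ| = 90° − 11.0° = 79.0° in the southern hemisphere.

|φ| = 79.0°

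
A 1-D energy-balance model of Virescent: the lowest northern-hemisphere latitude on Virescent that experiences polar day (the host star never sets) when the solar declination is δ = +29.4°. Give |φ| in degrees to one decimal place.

|φ| = 60.6°

Polar day requires cos H₀ = −tan φ tan δ ≤ −1, i.e. tan φ tan δ ≥ 1.
The boundary is |tan φ| · |tan δ| = 1, so |φ| = 90° − |δ| = 90° − 29.4° = 60.6° in the northern hemisphere.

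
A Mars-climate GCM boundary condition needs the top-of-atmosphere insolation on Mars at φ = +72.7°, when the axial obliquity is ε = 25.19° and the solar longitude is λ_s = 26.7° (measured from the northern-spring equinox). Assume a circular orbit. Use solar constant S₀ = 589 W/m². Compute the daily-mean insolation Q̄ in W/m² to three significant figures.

Q̄ ≈ 120 W/m²

Solar declination: sin δ = sin ε · sin λ_s = sin 25.19° × sin 26.7° = 0.19124, so δ = +11.025°.
cos H₀ = −tan(+72.7°) tan(+11.025°) = -0.6255, H₀ = 2.2466 rad.
Bracket: H₀ sin φ sin δ + cos φ cos δ sin H₀ = 2.2466×0.95476×0.19124 + 0.29737×0.98154×0.78019 = 0.410203 + 0.227722 = 0.637925.
Q̄ = (S₀/π) × [bracket] = (589/π) × 0.637925 = 119.6 W/m².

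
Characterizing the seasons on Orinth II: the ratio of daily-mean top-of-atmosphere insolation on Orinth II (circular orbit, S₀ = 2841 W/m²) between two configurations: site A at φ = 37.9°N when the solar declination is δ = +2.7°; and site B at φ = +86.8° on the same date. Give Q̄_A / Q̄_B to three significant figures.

— Configuration A (φ=+37.9°):
cos H₀ = −tan(+37.9°) tan(+2.700°) = -0.0367, H₀ = 1.6075 rad.
Bracket: H₀ sin φ sin δ + cos φ cos δ sin H₀ = 1.6075×0.61429×0.04711 + 0.78908×0.99889×0.99933 = 0.046520 + 0.787676 = 0.834196.
Q̄ = (S₀/π) × [bracket] = (2841/π) × 0.834196 = 754.38 W/m².
— Configuration B (φ=+86.8°):
cos H₀ = −tan(+86.8°) tan(+2.700°) = -0.8435, H₀ = 2.5746 rad.
Bracket: H₀ sin φ sin δ + cos φ cos δ sin H₀ = 2.5746×0.99844×0.04711 + 0.05582×0.99889×0.53713 = 0.121100 + 0.029949 = 0.151049.
Q̄ = (S₀/π) × [bracket] = (2841/π) × 0.151049 = 136.60 W/m².
Ratio Q̄_A / Q̄_B = 754.38 / 136.60 = 5.523.

Q̄_A / Q̄_B ≈ 5.52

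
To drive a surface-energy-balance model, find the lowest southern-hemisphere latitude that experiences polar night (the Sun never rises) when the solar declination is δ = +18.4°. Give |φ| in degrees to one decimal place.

|φ| = 71.6°

Polar night requires cos H₀ = −tan φ tan δ ≥ 1, i.e. tan φ tan δ ≤ −1.
The boundary is |tan φ| · |tan δ| = 1, so |φ| = 90° − |δ| = 90° − 18.4° = 71.6° in the southern hemisphere.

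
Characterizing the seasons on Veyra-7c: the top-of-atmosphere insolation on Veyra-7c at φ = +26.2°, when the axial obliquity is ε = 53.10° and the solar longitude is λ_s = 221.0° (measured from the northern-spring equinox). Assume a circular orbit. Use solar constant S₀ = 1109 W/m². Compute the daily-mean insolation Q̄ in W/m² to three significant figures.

Solar declination: sin δ = sin ε · sin λ_s = sin 53.10° × sin 221.0° = -0.52464, so δ = -31.644°.
cos H₀ = −tan(+26.2°) tan(-31.644°) = 0.3032, H₀ = 1.2627 rad.
Bracket: H₀ sin φ sin δ + cos φ cos δ sin H₀ = 1.2627×0.44151×-0.52464 + 0.89726×0.85132×0.95291 = -0.292484 + 0.727885 = 0.435401.
Q̄ = (S₀/π) × [bracket] = (1109/π) × 0.435401 = 153.7 W/m².

Q̄ ≈ 154 W/m²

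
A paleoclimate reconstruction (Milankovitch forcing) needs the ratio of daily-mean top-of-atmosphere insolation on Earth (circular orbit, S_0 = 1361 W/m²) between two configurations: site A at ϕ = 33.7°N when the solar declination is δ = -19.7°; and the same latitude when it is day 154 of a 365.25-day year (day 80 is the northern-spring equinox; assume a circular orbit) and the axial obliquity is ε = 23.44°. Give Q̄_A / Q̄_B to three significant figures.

Q̄_A / Q̄_B ≈ 0.453

— Configuration A (ϕ=+33.7°):
cos h₀ = −tan(+33.7°) tan(-19.700°) = 0.2388, h₀ = 1.3297 rad.
Bracket: h₀ sin ϕ sin δ + cos ϕ cos δ sin h₀ = 1.3297×0.55484×-0.33710 + 0.83195×0.94147×0.97107 = -0.248703 + 0.760596 = 0.511893.
Q̄ = (S_0/π) × [bracket] = (1361/π) × 0.511893 = 221.76 W/m².
— Configuration B (ϕ=+33.7°):
Solar longitude: L_s = 360° × (154 − 80)/365.25 = 72.936°.
sin δ = sin 23.44° × sin 72.936° = 0.38028, so δ = +22.351°.
cos h₀ = −tan(+33.7°) tan(+22.351°) = -0.2742, h₀ = 1.8486 rad.
Bracket: h₀ sin ϕ sin δ + cos ϕ cos δ sin h₀ = 1.8486×0.55484×0.38028 + 0.83195×0.92487×0.96167 = 0.390045 + 0.739953 = 1.129998.
Q̄ = (S_0/π) × [bracket] = (1361/π) × 1.129998 = 489.54 W/m².
Ratio Q̄_A / Q̄_B = 221.76 / 489.54 = 0.4530.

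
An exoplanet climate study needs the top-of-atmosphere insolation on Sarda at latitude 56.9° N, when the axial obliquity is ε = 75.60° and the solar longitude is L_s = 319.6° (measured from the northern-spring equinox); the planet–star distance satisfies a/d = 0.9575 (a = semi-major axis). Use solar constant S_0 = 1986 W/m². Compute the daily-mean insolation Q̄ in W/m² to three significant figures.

Q̄ ≈ 0.00 W/m²

Solar declination: sin δ = sin ε · sin L_s = sin 75.60° × sin 319.6° = -0.62776, so δ = -38.885°.
cos h₀ = −tan(+56.9°) tan(-38.885°) = 1.2371 ≥ 1 ⇒ polar night, h₀ = 0 and Q̄ = 0.
Inverse-square distance factor (a/d)² = 0.9575² = 0.916806.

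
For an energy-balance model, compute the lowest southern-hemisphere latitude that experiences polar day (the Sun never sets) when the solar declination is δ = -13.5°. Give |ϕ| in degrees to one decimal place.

|ϕ| = 76.5°

Polar day requires cos h₀ = −tan ϕ tan δ ≤ −1, i.e. tan ϕ tan δ ≥ 1.
The boundary is |tan ϕ| · |tan δ| = 1, so |ϕ| = 90° − |δ| = 90° − 13.5° = 76.5° in the southern hemisphere.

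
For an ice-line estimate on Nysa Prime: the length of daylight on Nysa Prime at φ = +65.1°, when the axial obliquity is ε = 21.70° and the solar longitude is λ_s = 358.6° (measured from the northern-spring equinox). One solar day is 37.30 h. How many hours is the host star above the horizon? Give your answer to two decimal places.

Solar declination: sin δ = sin ε · sin λ_s = sin 21.70° × sin 358.6° = -0.00903, so δ = -0.518°.
cos H₀ = −tan φ · tan δ = −tan(+65.1°) × tan(-0.518°) = 0.0195, so H₀ = 1.5513 rad = 88.88°.
Daylight = 2H₀/(2π) × 37.30 h = (1.5513/π) × 37.30 = 18.42 h.

18.42 h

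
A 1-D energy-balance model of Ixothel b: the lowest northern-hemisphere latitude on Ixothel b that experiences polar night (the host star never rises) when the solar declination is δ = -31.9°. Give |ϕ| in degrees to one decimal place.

Polar night requires cos h₀ = −tan ϕ tan δ ≥ 1, i.e. tan ϕ tan δ ≤ −1.
The boundary is |tan ϕ| · |tan δ| = 1, so |ϕ| = 90° − |δ| = 90° − 31.9° = 58.1° in the northern hemisphere.

|ϕ| = 58.1°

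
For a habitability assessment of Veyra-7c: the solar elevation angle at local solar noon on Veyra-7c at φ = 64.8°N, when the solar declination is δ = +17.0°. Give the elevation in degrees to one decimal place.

42.2°

At local noon the hour angle is zero, so the zenith angle equals |φ − δ| = |+64.8° − (+17.000°)| = 47.800°.
Elevation = 90° − 47.800° = 42.2°.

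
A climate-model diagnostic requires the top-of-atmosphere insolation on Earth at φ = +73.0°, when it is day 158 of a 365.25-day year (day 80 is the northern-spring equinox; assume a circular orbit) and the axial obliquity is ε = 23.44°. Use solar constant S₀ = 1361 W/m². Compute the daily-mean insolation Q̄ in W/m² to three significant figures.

Solar longitude: λ_s = 360° × (158 − 80)/365.25 = 76.879°.
sin δ = sin 23.44° × sin 76.879° = 0.38740, so δ = +22.793°.
cos H₀ = −tan(+73.0°) tan(+22.793°) = -1.3745 ≤ −1 ⇒ polar day, H₀ = π.
Bracket: H₀ sin φ sin δ + cos φ cos δ sin H₀ = 3.1416×0.95630×0.38740 + 0.29237×0.92191×0.00000 = 1.163870 + 0.000000 = 1.163870.
Q̄ = (S₀/π) × [bracket] = (1361/π) × 1.163870 = 504.2 W/m².

Q̄ ≈ 504 W/m²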